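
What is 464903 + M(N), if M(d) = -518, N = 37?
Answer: 464385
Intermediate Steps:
464903 + M(N) = 464903 - 518 = 464385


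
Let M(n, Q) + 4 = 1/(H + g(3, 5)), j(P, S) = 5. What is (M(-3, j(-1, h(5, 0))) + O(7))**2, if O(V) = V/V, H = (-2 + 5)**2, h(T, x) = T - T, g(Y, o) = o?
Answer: 1681/196 ≈ 8.5765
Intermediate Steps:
h(T, x) = 0
H = 9 (H = 3**2 = 9)
M(n, Q) = -55/14 (M(n, Q) = -4 + 1/(9 + 5) = -4 + 1/14 = -55/14)
O(V) = 1
(M(-3, j(-1, h(5, 0))) + O(7))**2 = (-55/14 + 1)**2 = (-41/14)**2 = 1681/196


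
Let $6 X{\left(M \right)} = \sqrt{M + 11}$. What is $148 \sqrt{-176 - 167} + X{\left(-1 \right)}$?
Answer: $\frac{\sqrt{10}}{6} + 1036 i \sqrt{7} \approx 0.52705 + 2741.0 i$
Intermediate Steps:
$X{\left(M \right)} = \frac{\sqrt{11 + M}}{6}$ ($X{\left(M \right)} = \frac{\sqrt{M + 11}}{6} = \frac{\sqrt{11 + M}}{6}$)
$148 \sqrt{-176 - 167} + X{\left(-1 \right)} = 148 \sqrt{-176 - 167} + \frac{\sqrt{11 - 1}}{6} = 148 \sqrt{-343} + \frac{\sqrt{10}}{6} = 148 \cdot 7 i \sqrt{7} + \frac{\sqrt{10}}{6} = 1036 i \sqrt{7} + \frac{\sqrt{10}}{6} = \frac{\sqrt{10}}{6} + 1036 i \sqrt{7}$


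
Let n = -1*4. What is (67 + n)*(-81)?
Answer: -5103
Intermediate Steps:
n = -4
(67 + n)*(-81) = (67 - 4)*(-81) = 63*(-81) = -5103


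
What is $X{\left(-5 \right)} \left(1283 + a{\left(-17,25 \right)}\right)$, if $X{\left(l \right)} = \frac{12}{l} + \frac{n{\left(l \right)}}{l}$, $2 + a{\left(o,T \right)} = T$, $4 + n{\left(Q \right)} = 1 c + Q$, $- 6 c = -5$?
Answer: $- \frac{15019}{15} \approx -1001.3$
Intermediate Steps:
$c = \frac{5}{6}$ ($c = \left(- \frac{1}{6}\right) \left(-5\right) = \frac{5}{6} \approx 0.83333$)
$n{\left(Q \right)} = - \frac{19}{6} + Q$ ($n{\left(Q \right)} = -4 + \left(1 \cdot \frac{5}{6} + Q\right) = -4 + \left(\frac{5}{6} + Q\right) = - \frac{19}{6} + Q$)
$a{\left(o,T \right)} = -2 + T$
$X{\left(l \right)} = \frac{12}{l} + \frac{- \frac{19}{6} + l}{l}$
$X{\left(-5 \right)} \left(1283 + a{\left(-17,25 \right)}\right) = \frac{\frac{53}{6} - 5}{-5} \left(1283 + \left(-2 + 25\right)\right) = \left(- \frac{1}{5}\right) \frac{23}{6} \left(1283 + 23\right) = \left(- \frac{23}{30}\right) 1306 = - \frac{15019}{15}$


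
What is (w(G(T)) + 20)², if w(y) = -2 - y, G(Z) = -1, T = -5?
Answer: 361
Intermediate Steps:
(w(G(T)) + 20)² = ((-2 - 1*(-1)) + 20)² = ((-2 + 1) + 20)² = (-1 + 20)² = 19² = 361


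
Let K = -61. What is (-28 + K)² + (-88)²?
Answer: 15665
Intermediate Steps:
(-28 + K)² + (-88)² = (-28 - 61)² + (-88)² = (-89)² + 7744 = 7921 + 7744 = 15665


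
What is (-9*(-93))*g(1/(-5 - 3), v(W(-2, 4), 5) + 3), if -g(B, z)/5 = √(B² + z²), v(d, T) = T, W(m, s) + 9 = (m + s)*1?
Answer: -4185*√4097/8 ≈ -33484.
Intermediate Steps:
W(m, s) = -9 + m + s (W(m, s) = -9 + (m + s)*1 = -9 + (m + s) = -9 + m + s)
g(B, z) = -5*√(B² + z²)
(-9*(-93))*g(1/(-5 - 3), v(W(-2, 4), 5) + 3) = (-9*(-93))*(-5*√((1/(-5 - 3))² + (5 + 3)²)) = 837*(-5*√((1/(-8))² + 8²)) = 837*(-5*√((-⅛)² + 64)) = 837*(-5*√(1/64 + 64)) = 837*(-5*√4097/8) = -4185*√4097/8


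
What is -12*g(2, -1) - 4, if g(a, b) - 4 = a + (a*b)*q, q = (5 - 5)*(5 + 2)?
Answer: -76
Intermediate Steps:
q = 0 (q = 0*7 = 0)
g(a, b) = 4 + a (g(a, b) = 4 + (a + (a*b)*0) = 4 + (a + 0) = 4 + a)
-12*g(2, -1) - 4 = -12*(4 + 2) - 4 = -12*6 - 4 = -72 - 4 = -76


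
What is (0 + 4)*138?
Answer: 552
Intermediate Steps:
(0 + 4)*138 = 4*138 = 552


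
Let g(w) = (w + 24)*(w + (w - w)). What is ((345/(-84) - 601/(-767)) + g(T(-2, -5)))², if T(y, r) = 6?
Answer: 14396735255809/461218576 ≈ 31215.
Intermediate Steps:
g(w) = w*(24 + w) (g(w) = (24 + w)*(w + 0) = (24 + w)*w = w*(24 + w))
((345/(-84) - 601/(-767)) + g(T(-2, -5)))² = ((345/(-84) - 601/(-767)) + 6*(24 + 6))² = ((345*(-1/84) - 601*(-1/767)) + 6*30)² = ((-115/28 + 601/767) + 180)² = (-71377/21476 + 180)² = (3794303/21476)² = 14396735255809/461218576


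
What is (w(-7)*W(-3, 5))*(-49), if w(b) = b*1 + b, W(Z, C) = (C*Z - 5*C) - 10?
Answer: -34300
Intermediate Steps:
W(Z, C) = -10 - 5*C + C*Z (W(Z, C) = (-5*C + C*Z) - 10 = -10 - 5*C + C*Z)
w(b) = 2*b (w(b) = b + b = 2*b)
(w(-7)*W(-3, 5))*(-49) = ((2*(-7))*(-10 - 5*5 + 5*(-3)))*(-49) = -14*(-10 - 25 - 15)*(-49) = -14*(-50)*(-49) = 700*(-49) = -34300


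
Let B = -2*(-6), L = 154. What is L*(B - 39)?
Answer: -4158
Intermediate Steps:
B = 12
L*(B - 39) = 154*(12 - 39) = 154*(-27) = -4158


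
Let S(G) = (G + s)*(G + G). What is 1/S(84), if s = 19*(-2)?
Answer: 1/7728 ≈ 0.00012940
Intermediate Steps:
s = -38
S(G) = 2*G*(-38 + G) (S(G) = (G - 38)*(G + G) = (-38 + G)*(2*G) = 2*G*(-38 + G))
1/S(84) = 1/(2*84*(-38 + 84)) = 1/(2*84*46) = 1/7728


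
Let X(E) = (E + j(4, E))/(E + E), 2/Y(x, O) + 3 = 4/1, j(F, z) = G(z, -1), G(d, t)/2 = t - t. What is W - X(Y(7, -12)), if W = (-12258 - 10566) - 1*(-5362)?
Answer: -34925/2 ≈ -17463.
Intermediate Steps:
G(d, t) = 0 (G(d, t) = 2*(t - t) = 2*0 = 0)
j(F, z) = 0
Y(x, O) = 2 (Y(x, O) = 2/(-3 + 4/1) = 2/(-3 + 4*1) = 2/(-3 + 4) = 2/1 = 2*1 = 2)
W = -17462 (W = -22824 + 5362 = -17462)
X(E) = 1/2 (X(E) = (E + 0)/(E + E) = E/((2*E)) = E*(1/(2*E)) = 1/2)
W - X(Y(7, -12)) = -17462 - 1*1/2 = -17462 - 1/2 = -34925/2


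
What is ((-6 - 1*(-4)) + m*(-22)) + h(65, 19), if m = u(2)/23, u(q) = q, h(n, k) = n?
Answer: 1405/23 ≈ 61.087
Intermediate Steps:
m = 2/23 ≈ 0.086957
((-6 - 1*(-4)) + m*(-22)) + h(65, 19) = ((-6 - 1*(-4)) + (2/23)*(-22)) + 65 = ((-6 + 4) - 44/23) + 65 = (-2 - 44/23) + 65 = -90/23 + 65 = 1405/23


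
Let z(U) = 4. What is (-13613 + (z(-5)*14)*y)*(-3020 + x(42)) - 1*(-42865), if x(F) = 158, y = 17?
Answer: 36278647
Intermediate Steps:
(-13613 + (z(-5)*14)*y)*(-3020 + x(42)) - 1*(-42865) = (-13613 + (4*14)*17)*(-3020 + 158) - 1*(-42865) = (-13613 + 56*17)*(-2862) + 42865 = (-13613 + 952)*(-2862) + 42865 = -12661*(-2862) + 42865 = 36235782 + 42865 = 36278647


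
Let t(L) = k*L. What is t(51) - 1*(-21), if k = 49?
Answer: 2520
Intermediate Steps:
t(L) = 49*L
t(51) - 1*(-21) = 49*51 - 1*(-21) = 2499 + 21 = 2520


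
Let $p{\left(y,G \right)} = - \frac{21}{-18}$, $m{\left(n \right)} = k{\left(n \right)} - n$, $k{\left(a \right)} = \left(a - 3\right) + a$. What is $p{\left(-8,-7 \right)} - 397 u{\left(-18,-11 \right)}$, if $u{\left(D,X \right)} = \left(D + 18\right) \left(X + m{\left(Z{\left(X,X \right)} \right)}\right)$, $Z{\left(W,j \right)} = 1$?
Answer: $\frac{7}{6} \approx 1.1667$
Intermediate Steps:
$k{\left(a \right)} = -3 + 2 a$ ($k{\left(a \right)} = \left(-3 + a\right) + a = -3 + 2 a$)
$m{\left(n \right)} = -3 + n$ ($m{\left(n \right)} = \left(-3 + 2 n\right) - n = -3 + n$)
$p{\left(y,G \right)} = \frac{7}{6}$ ($p{\left(y,G \right)} = \left(-21\right) \left(- \frac{1}{18}\right) = \frac{7}{6}$)
$u{\left(D,X \right)} = \left(-2 + X\right) \left(18 + D\right)$ ($u{\left(D,X \right)} = \left(D + 18\right) \left(X + \left(-3 + 1\right)\right) = \left(18 + D\right) \left(X - 2\right) = \left(18 + D\right) \left(-2 + X\right) = \left(-2 + X\right) \left(18 + D\right)$)
$p{\left(-8,-7 \right)} - 397 u{\left(-18,-11 \right)} = \frac{7}{6} - 397 \left(-36 - -36 + 18 \left(-11\right) - -198\right) = \frac{7}{6} - 397 \left(-36 + 36 - 198 + 198\right) = \frac{7}{6} - 0 = \frac{7}{6} + 0 = \frac{7}{6}$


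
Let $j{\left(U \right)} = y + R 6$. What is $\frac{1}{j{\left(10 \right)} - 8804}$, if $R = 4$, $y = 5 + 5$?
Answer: $- \frac{1}{8770} \approx -0.00011403$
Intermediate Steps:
$y = 10$
$j{\left(U \right)} = 34$ ($j{\left(U \right)} = 10 + 4 \cdot 6 = 10 + 24 = 34$)
$\frac{1}{j{\left(10 \right)} - 8804} = \frac{1}{34 - 8804} = \frac{1}{-8770} = - \frac{1}{8770}$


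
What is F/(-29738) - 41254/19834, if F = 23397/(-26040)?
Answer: -5324284358997/2559833955280 ≈ -2.0799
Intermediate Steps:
F = -7799/8680 (F = 23397*(-1/26040) = -7799/8680 ≈ -0.89850)
F/(-29738) - 41254/19834 = -7799/8680/(-29738) - 41254/19834 = -7799/8680*(-1/29738) - 41254*1/19834 = 7799/258125840 - 20627/9917 = -5324284358997/2559833955280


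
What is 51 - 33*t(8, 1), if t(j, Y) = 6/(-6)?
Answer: 84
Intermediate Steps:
t(j, Y) = -1 (t(j, Y) = 6*(-⅙) = -1)
51 - 33*t(8, 1) = 51 - 33*(-1) = 51 + 33 = 84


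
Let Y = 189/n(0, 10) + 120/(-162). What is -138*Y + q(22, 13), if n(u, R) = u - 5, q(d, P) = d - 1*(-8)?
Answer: 240688/45 ≈ 5348.6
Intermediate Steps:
q(d, P) = 8 + d (q(d, P) = d + 8 = 8 + d)
n(u, R) = -5 + u
Y = -5203/135 (Y = 189/(-5 + 0) + 120/(-162) = 189/(-5) + 120*(-1/162) = 189*(-⅕) - 20/27 = -189/5 - 20/27 = -5203/135 ≈ -38.541)
-138*Y + q(22, 13) = -138*(-5203/135) + (8 + 22) = 239338/45 + 30 = 240688/45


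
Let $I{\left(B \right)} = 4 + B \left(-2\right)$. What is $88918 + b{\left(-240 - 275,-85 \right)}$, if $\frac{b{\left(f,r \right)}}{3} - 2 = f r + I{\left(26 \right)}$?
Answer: $220105$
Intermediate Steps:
$I{\left(B \right)} = 4 - 2 B$
$b{\left(f,r \right)} = -138 + 3 f r$ ($b{\left(f,r \right)} = 6 + 3 \left(f r + \left(4 - 52\right)\right) = 6 + 3 \left(f r - 48\right) = 6 + 3 \left(-48 + f r\right) = 6 + \left(-144 + 3 f r\right) = -138 + 3 f r$)
$88918 + b{\left(-240 - 275,-85 \right)} = 88918 - \left(138 - 3 \left(-240 - 275\right) \left(-85\right)\right) = 88918 - \left(138 + 1545 \left(-85\right)\right) = 88918 + \left(-138 + 131325\right) = 88918 + 131187 = 220105$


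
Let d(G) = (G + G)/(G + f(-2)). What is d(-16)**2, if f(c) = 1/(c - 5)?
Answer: 50176/12769 ≈ 3.9295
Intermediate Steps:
f(c) = 1/(-5 + c)
d(G) = 2*G/(-1/7 + G) (d(G) = (G + G)/(G + 1/(-5 - 2)) = (2*G)/(G + 1/(-7)) = (2*G)/(G - 1/7) = (2*G)/(-1/7 + G) = 2*G/(-1/7 + G))
d(-16)**2 = (14*(-16)/(-1 + 7*(-16)))**2 = (14*(-16)/(-1 - 112))**2 = (14*(-16)/(-113))**2 = (14*(-16)*(-1/113))**2 = (224/113)**2 = 50176/12769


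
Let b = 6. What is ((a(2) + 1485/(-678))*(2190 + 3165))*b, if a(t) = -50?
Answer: -189486675/113 ≈ -1.6769e+6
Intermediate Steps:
((a(2) + 1485/(-678))*(2190 + 3165))*b = ((-50 + 1485/(-678))*(2190 + 3165))*6 = ((-50 + 1485*(-1/678))*5355)*6 = ((-50 - 495/226)*5355)*6 = -11795/226*5355*6 = -63162225/226*6 = -189486675/113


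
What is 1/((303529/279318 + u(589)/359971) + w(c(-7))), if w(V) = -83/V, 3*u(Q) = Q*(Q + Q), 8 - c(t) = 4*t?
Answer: -603278278668/347716641463 ≈ -1.7350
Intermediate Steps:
c(t) = 8 - 4*t
u(Q) = 2*Q²/3 (u(Q) = (Q*(Q + Q))/3 = (Q*(2*Q))/3 = (2*Q²)/3 = 2*Q²/3)
1/((303529/279318 + u(589)/359971) + w(c(-7))) = 1/((303529/279318 + ((⅔)*589²)/359971) - 83/(8 - 4*(-7))) = 1/((303529*(1/279318) + ((⅔)*346921)*(1/359971)) - 83/(8 + 28)) = 1/((303529/279318 + (693842/3)*(1/359971)) - 83/36) = 1/((303529/279318 + 693842/1079913) - 83*1/36) = 1/(57954163637/33515459926 - 83/36) = 1/(-347716641463/603278278668) = -603278278668/347716641463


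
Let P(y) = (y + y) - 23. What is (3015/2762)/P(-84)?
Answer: -3015/527542 ≈ -0.0057152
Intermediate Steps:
P(y) = -23 + 2*y (P(y) = 2*y - 23 = -23 + 2*y)
(3015/2762)/P(-84) = (3015/2762)/(-23 + 2*(-84)) = (3015*(1/2762))/(-23 - 168) = (3015/2762)/(-191) = (3015/2762)*(-1/191) = -3015/527542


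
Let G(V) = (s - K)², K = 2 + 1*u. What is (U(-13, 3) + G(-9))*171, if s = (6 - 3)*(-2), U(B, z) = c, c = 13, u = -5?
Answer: 3762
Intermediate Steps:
U(B, z) = 13
s = -6 (s = 3*(-2) = -6)
K = -3 (K = 2 + 1*(-5) = 2 - 5 = -3)
G(V) = 9 (G(V) = (-6 - 1*(-3))² = (-6 + 3)² = (-3)² = 9)
(U(-13, 3) + G(-9))*171 = (13 + 9)*171 = 22*171 = 3762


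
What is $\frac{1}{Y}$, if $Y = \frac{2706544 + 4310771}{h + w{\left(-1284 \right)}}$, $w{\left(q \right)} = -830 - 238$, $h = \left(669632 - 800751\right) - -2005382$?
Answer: $\frac{374639}{1403463} \approx 0.26694$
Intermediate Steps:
$h = 1874263$ ($h = \left(669632 - 800751\right) + 2005382 = -131119 + 2005382 = 1874263$)
$w{\left(q \right)} = -1068$ ($w{\left(q \right)} = -830 - 238 = -1068$)
$Y = \frac{1403463}{374639}$ ($Y = \frac{2706544 + 4310771}{1874263 - 1068} = \frac{7017315}{1873195} = 7017315 \cdot \frac{1}{1873195} = \frac{1403463}{374639} \approx 3.7462$)
$\frac{1}{Y} = \frac{1}{\frac{1403463}{374639}} = \frac{374639}{1403463}$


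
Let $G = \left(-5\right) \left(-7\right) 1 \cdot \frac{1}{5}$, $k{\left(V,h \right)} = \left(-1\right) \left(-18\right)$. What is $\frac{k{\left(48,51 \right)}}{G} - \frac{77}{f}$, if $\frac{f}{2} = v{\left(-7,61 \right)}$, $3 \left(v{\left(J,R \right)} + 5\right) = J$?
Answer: $\frac{219}{28} \approx 7.8214$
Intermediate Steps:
$v{\left(J,R \right)} = -5 + \frac{J}{3}$
$f = - \frac{44}{3}$ ($f = 2 \left(-5 + \frac{1}{3} \left(-7\right)\right) = 2 \left(-5 - \frac{7}{3}\right) = 2 \left(- \frac{22}{3}\right) = - \frac{44}{3} \approx -14.667$)
$k{\left(V,h \right)} = 18$
$G = 7$ ($G = 35 \cdot 1 \cdot \frac{1}{5} = 35 \cdot \frac{1}{5} = 7$)
$\frac{k{\left(48,51 \right)}}{G} - \frac{77}{f} = \frac{18}{7} - \frac{77}{- \frac{44}{3}} = 18 \cdot \frac{1}{7} - - \frac{21}{4} = \frac{18}{7} + \frac{21}{4} = \frac{219}{28}$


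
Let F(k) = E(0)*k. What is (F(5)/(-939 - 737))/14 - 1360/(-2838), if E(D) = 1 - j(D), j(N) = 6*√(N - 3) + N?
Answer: 15948425/33295416 + 15*I*√3/11732 ≈ 0.479 + 0.0022145*I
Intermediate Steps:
j(N) = N + 6*√(-3 + N) (j(N) = 6*√(-3 + N) + N = N + 6*√(-3 + N))
E(D) = 1 - D - 6*√(-3 + D) (E(D) = 1 - (D + 6*√(-3 + D)) = 1 + (-D - 6*√(-3 + D)) = 1 - D - 6*√(-3 + D))
F(k) = k*(1 - 6*I*√3) (F(k) = (1 - 1*0 - 6*√(-3 + 0))*k = (1 + 0 - 6*I*√3)*k = (1 - 6*I*√3)*k = k*(1 - 6*I*√3))
(F(5)/(-939 - 737))/14 - 1360/(-2838) = ((5*(1 - 6*I*√3))/(-939 - 737))/14 - 1360/(-2838) = ((5 - 30*I*√3)/(-1676))*(1/14) - 1360*(-1/2838) = ((5 - 30*I*√3)*(-1/1676))*(1/14) + 680/1419 = (-5/1676 + 15*I*√3/838)*(1/14) + 680/1419 = (-5/23464 + 15*I*√3/11732) + 680/1419 = 15948425/33295416 + 15*I*√3/11732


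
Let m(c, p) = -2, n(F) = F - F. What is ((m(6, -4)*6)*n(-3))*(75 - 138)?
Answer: 0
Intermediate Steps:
n(F) = 0
((m(6, -4)*6)*n(-3))*(75 - 138) = (-2*6*0)*(75 - 138) = -12*0*(-63) = 0*(-63) = 0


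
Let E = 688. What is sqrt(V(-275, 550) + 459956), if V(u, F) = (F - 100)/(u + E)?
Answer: sqrt(78454420814)/413 ≈ 678.20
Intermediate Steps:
V(u, F) = (-100 + F)/(688 + u) (V(u, F) = (F - 100)/(u + 688) = (-100 + F)/(688 + u))
sqrt(V(-275, 550) + 459956) = sqrt((-100 + 550)/(688 - 275) + 459956) = sqrt(450/413 + 459956) = sqrt(189962278/413) = sqrt(78454420814)/413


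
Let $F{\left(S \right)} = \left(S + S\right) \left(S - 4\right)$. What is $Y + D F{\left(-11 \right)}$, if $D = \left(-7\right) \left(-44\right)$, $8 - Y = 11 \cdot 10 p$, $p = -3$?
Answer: $101978$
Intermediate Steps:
$F{\left(S \right)} = 2 S \left(-4 + S\right)$
$Y = 338$ ($Y = 8 - 11 \cdot 10 \left(-3\right) = 8 - 110 \left(-3\right) = 8 - -330 = 8 + 330 = 338$)
$D = 308$
$Y + D F{\left(-11 \right)} = 338 + 308 \cdot 2 \left(-11\right) \left(-4 - 11\right) = 338 + 308 \cdot 2 \left(-11\right) \left(-15\right) = 338 + 308 \cdot 330 = 338 + 101640 = 101978$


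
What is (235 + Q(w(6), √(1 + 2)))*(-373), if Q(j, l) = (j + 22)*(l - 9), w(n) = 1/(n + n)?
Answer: -54085/4 - 98845*√3/12 ≈ -27788.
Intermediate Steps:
w(n) = 1/(2*n)
Q(j, l) = (-9 + l)*(22 + j) (Q(j, l) = (22 + j)*(-9 + l) = (-9 + l)*(22 + j))
(235 + Q(w(6), √(1 + 2)))*(-373) = (235 + (-198 - 9/(2*6) + 22*√(1 + 2) + ((½)/6)*√(1 + 2)))*(-373) = (235 + (-198 - 9/(2*6) + 22*√3 + ((½)*(⅙))*√3))*(-373) = (235 + (-198 - 9*1/12 + 22*√3 + √3/12))*(-373) = (235 + (-198 - ¾ + 22*√3 + √3/12))*(-373) = (235 + (-795/4 + 265*√3/12))*(-373) = (145/4 + 265*√3/12)*(-373) = -54085/4 - 98845*√3/12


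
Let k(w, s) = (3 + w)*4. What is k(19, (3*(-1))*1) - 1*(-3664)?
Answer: 3752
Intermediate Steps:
k(w, s) = 12 + 4*w
k(19, (3*(-1))*1) - 1*(-3664) = (12 + 4*19) - 1*(-3664) = (12 + 76) + 3664 = 88 + 3664 = 3752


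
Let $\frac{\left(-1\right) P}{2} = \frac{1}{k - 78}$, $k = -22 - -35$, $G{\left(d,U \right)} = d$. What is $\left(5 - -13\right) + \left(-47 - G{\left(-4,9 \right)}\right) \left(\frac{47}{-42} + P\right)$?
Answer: $\frac{176893}{2730} \approx 64.796$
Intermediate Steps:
$k = 13$ ($k = -22 + 35 = 13$)
$P = \frac{2}{65}$ ($P = - \frac{2}{13 - 78} = - \frac{2}{-65} = \left(-2\right) \left(- \frac{1}{65}\right) = \frac{2}{65} \approx 0.030769$)
$\left(5 - -13\right) + \left(-47 - G{\left(-4,9 \right)}\right) \left(\frac{47}{-42} + P\right) = \left(5 - -13\right) + \left(-47 - -4\right) \left(\frac{47}{-42} + \frac{2}{65}\right) = \left(5 + 13\right) + \left(-47 + 4\right) \left(47 \left(- \frac{1}{42}\right) + \frac{2}{65}\right) = 18 - 43 \left(- \frac{47}{42} + \frac{2}{65}\right) = 18 - - \frac{127753}{2730} = 18 + \frac{127753}{2730} = \frac{176893}{2730}$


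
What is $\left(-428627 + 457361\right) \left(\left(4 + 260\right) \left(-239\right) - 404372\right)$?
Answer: $-13432225512$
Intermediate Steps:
$\left(-428627 + 457361\right) \left(\left(4 + 260\right) \left(-239\right) - 404372\right) = 28734 \left(264 \left(-239\right) - 404372\right) = 28734 \left(-63096 - 404372\right) = 28734 \left(-467468\right) = -13432225512$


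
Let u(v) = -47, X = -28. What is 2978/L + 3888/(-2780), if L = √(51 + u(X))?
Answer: 1033883/695 ≈ 1487.6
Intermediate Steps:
L = 2 (L = √(51 - 47) = √4 = 2)
2978/L + 3888/(-2780) = 2978/2 + 3888/(-2780) = 2978*(½) + 3888*(-1/2780) = 1489 - 972/695 = 1033883/695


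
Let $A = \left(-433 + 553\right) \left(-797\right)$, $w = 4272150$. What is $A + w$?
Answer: $4176510$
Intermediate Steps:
$A = -95640$ ($A = 120 \left(-797\right) = -95640$)
$A + w = -95640 + 4272150 = 4176510$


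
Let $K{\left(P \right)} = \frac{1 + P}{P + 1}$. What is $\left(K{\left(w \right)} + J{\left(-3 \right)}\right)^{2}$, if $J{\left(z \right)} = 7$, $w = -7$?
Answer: $64$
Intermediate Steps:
$K{\left(P \right)} = 1$ ($K{\left(P \right)} = \frac{1 + P}{1 + P} = 1$)
$\left(K{\left(w \right)} + J{\left(-3 \right)}\right)^{2} = \left(1 + 7\right)^{2} = 8^{2} = 64$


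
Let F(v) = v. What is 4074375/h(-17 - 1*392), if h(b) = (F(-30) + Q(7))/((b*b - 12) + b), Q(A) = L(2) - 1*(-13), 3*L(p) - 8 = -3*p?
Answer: -2039550637500/49 ≈ -4.1623e+10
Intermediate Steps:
L(p) = 8/3 - p (L(p) = 8/3 + (-3*p)/3 = 8/3 - p)
Q(A) = 41/3 (Q(A) = (8/3 - 1*2) - 1*(-13) = (8/3 - 2) + 13 = ⅔ + 13 = 41/3)
h(b) = -49/(3*(-12 + b + b²)) (h(b) = (-30 + 41/3)/((b*b - 12) + b) = -49/(3*((b² - 12) + b)) = -49/(3*((-12 + b²) + b)) = -49/(3*(-12 + b + b²)))
4074375/h(-17 - 1*392) = 4074375/((-49/(-36 + 3*(-17 - 1*392) + 3*(-17 - 1*392)²))) = 4074375/((-49/(-36 + 3*(-17 - 392) + 3*(-17 - 392)²))) = 4074375/((-49/(-36 + 3*(-409) + 3*(-409)²))) = 4074375/((-49/(-36 - 1227 + 3*167281))) = 4074375/((-49/(-36 - 1227 + 501843))) = 4074375/((-49/500580)) = 4074375/((-49*1/500580)) = 4074375/(-49/500580) = 4074375*(-500580/49) = -2039550637500/49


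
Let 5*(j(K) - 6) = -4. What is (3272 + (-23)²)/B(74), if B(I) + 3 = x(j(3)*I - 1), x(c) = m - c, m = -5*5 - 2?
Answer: -19005/2069 ≈ -9.1856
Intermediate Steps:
m = -27 (m = -25 - 2 = -27)
j(K) = 26/5 (j(K) = 6 + (⅕)*(-4) = 6 - ⅘ = 26/5)
x(c) = -27 - c
B(I) = -29 - 26*I/5 (B(I) = -3 + (-27 - (26*I/5 - 1)) = -3 + (-27 - (-1 + 26*I/5)) = -3 + (-27 + (1 - 26*I/5)) = -3 + (-26 - 26*I/5) = -29 - 26*I/5)
(3272 + (-23)²)/B(74) = (3272 + (-23)²)/(-29 - 26/5*74) = (3272 + 529)/(-29 - 1924/5) = 3801/(-2069/5) = 3801*(-5/2069) = -19005/2069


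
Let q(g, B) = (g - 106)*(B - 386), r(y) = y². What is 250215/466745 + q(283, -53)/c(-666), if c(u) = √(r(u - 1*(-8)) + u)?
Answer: 50043/93349 - 77703*√432298/432298 ≈ -117.64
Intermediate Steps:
c(u) = √(u + (8 + u)²) (c(u) = √((u - 1*(-8))² + u) = √((u + 8)² + u) = √((8 + u)² + u) = √(u + (8 + u)²))
q(g, B) = (-386 + B)*(-106 + g) (q(g, B) = (-106 + g)*(-386 + B) = (-386 + B)*(-106 + g))
250215/466745 + q(283, -53)/c(-666) = 250215/466745 + (40916 - 386*283 - 106*(-53) - 53*283)/(√(-666 + (8 - 666)²)) = 250215*(1/466745) + (40916 - 109238 + 5618 - 14999)/(√(-666 + (-658)²)) = 50043/93349 - 77703/√(-666 + 432964) = 50043/93349 - 77703*√432298/432298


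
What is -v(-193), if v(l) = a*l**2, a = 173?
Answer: -6444077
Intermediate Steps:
v(l) = 173*l**2
-v(-193) = -173*(-193)**2 = -173*37249 = -1*6444077 = -6444077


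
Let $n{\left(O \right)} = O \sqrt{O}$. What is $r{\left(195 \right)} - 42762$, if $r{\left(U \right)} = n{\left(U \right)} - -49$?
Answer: $-42713 + 195 \sqrt{195} \approx -39990.0$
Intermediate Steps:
$n{\left(O \right)} = O^{\frac{3}{2}}$
$r{\left(U \right)} = 49 + U^{\frac{3}{2}}$ ($r{\left(U \right)} = U^{\frac{3}{2}} - -49 = U^{\frac{3}{2}} + 49 = 49 + U^{\frac{3}{2}}$)
$r{\left(195 \right)} - 42762 = \left(49 + 195^{\frac{3}{2}}\right) - 42762 = \left(49 + 195 \sqrt{195}\right) - 42762 = -42713 + 195 \sqrt{195}$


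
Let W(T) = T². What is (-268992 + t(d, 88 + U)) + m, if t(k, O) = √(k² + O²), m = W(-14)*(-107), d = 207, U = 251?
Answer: -289964 + 3*√17530 ≈ -2.8957e+5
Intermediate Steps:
m = -20972 (m = (-14)²*(-107) = 196*(-107) = -20972)
t(k, O) = √(O² + k²)
(-268992 + t(d, 88 + U)) + m = (-268992 + √((88 + 251)² + 207²)) - 20972 = (-268992 + √(339² + 42849)) - 20972 = (-268992 + √(114921 + 42849)) - 20972 = (-268992 + √157770) - 20972 = (-268992 + 3*√17530) - 20972 = -289964 + 3*√17530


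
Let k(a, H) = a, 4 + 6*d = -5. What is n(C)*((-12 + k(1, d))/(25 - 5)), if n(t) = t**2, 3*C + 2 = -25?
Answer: -891/20 ≈ -44.550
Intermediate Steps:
d = -3/2 (d = -2/3 + (1/6)*(-5) = -2/3 - 5/6 = -3/2 ≈ -1.5000)
C = -9 (C = -2/3 + (1/3)*(-25) = -2/3 - 25/3 = -9)
n(C)*((-12 + k(1, d))/(25 - 5)) = (-9)**2*((-12 + 1)/(25 - 5)) = 81*(-11/20) = -891/20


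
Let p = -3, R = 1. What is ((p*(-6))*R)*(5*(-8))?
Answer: -720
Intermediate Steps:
((p*(-6))*R)*(5*(-8)) = (-3*(-6)*1)*(5*(-8)) = (18*1)*(-40) = 18*(-40) = -720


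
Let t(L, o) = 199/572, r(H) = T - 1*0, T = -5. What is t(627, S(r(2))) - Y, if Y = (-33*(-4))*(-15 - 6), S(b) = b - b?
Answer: 1585783/572 ≈ 2772.3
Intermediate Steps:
r(H) = -5 (r(H) = -5 - 1*0 = -5 + 0 = -5)
S(b) = 0
t(L, o) = 199/572 (t(L, o) = 199*(1/572) = 199/572)
Y = -2772 (Y = 132*(-21) = -2772)
t(627, S(r(2))) - Y = 199/572 - 1*(-2772) = 199/572 + 2772 = 1585783/572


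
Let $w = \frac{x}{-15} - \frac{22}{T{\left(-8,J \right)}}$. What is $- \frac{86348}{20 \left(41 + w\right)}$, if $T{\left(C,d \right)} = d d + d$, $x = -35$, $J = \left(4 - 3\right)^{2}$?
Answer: $- \frac{64761}{485} \approx -133.53$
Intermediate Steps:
$J = 1$ ($J = 1^{2} = 1$)
$T{\left(C,d \right)} = d + d^{2}$ ($T{\left(C,d \right)} = d^{2} + d = d + d^{2}$)
$w = - \frac{26}{3}$ ($w = - \frac{35}{-15} - \frac{22}{1 \left(1 + 1\right)} = \left(-35\right) \left(- \frac{1}{15}\right) - \frac{22}{1 \cdot 2} = \frac{7}{3} - \frac{22}{2} = \frac{7}{3} - 11 = - \frac{26}{3} \approx -8.6667$)
$- \frac{86348}{20 \left(41 + w\right)} = - \frac{86348}{20 \left(41 - \frac{26}{3}\right)} = - \frac{86348}{20 \cdot \frac{97}{3}} = - \frac{86348}{\frac{1940}{3}} = \left(-86348\right) \frac{3}{1940} = - \frac{64761}{485}$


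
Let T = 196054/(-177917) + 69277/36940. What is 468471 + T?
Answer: 3078915477585829/6572253980 ≈ 4.6847e+5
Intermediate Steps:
T = 5083321249/6572253980 (T = 196054*(-1/177917) + 69277*(1/36940) = -196054/177917 + 69277/36940 = 5083321249/6572253980 ≈ 0.77345)
468471 + T = 468471 + 5083321249/6572253980 = 3078915477585829/6572253980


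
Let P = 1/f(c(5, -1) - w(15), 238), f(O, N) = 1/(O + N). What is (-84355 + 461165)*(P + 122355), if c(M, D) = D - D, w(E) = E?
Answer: 46188616180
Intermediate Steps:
c(M, D) = 0
f(O, N) = 1/(N + O)
P = 223 (P = 1/(1/(238 + (0 - 1*15))) = 1/(1/(238 + (0 - 15))) = 1/(1/(238 - 15)) = 1/(1/223) = 223)
(-84355 + 461165)*(P + 122355) = (-84355 + 461165)*(223 + 122355) = 376810*122578 = 46188616180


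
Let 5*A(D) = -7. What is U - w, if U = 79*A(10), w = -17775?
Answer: 88322/5 ≈ 17664.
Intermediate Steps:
A(D) = -7/5 (A(D) = (1/5)*(-7) = -7/5)
U = -553/5 (U = 79*(-7/5) = -553/5 ≈ -110.60)
U - w = -553/5 - 1*(-17775) = -553/5 + 17775 = 88322/5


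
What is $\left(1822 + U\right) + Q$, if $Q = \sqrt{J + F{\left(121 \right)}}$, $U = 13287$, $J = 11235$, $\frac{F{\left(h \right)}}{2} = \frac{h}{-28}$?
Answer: $15109 + \frac{\sqrt{2200366}}{14} \approx 15215.0$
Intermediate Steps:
$F{\left(h \right)} = - \frac{h}{14}$ ($F{\left(h \right)} = 2 \frac{h}{-28} = 2 h \left(- \frac{1}{28}\right) = 2 \left(- \frac{h}{28}\right) = - \frac{h}{14}$)
$Q = \frac{\sqrt{2200366}}{14}$ ($Q = \sqrt{11235 - \frac{121}{14}} = \sqrt{\frac{157169}{14}} = \frac{\sqrt{2200366}}{14} \approx 105.95$)
$\left(1822 + U\right) + Q = \left(1822 + 13287\right) + \frac{\sqrt{2200366}}{14} = 15109 + \frac{\sqrt{2200366}}{14}$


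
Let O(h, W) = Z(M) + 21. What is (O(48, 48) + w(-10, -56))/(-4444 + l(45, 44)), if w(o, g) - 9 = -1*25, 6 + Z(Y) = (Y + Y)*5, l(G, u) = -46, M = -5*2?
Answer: 101/4490 ≈ 0.022494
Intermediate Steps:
M = -10
Z(Y) = -6 + 10*Y (Z(Y) = -6 + (Y + Y)*5 = -6 + (2*Y)*5 = -6 + 10*Y)
O(h, W) = -85 (O(h, W) = (-6 + 10*(-10)) + 21 = (-6 - 100) + 21 = -106 + 21 = -85)
w(o, g) = -16 (w(o, g) = 9 - 1*25 = 9 - 25 = -16)
(O(48, 48) + w(-10, -56))/(-4444 + l(45, 44)) = (-85 - 16)/(-4444 - 46) = -101/(-4490) = -101*(-1/4490) = 101/4490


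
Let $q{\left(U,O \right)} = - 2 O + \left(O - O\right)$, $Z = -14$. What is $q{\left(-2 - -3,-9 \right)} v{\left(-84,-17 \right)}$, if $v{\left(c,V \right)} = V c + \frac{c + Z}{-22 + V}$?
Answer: $\frac{334740}{13} \approx 25749.0$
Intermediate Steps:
$q{\left(U,O \right)} = - 2 O$ ($q{\left(U,O \right)} = - 2 O + 0 = - 2 O$)
$v{\left(c,V \right)} = V c + \frac{-14 + c}{-22 + V}$ ($v{\left(c,V \right)} = V c + \frac{c - 14}{-22 + V} = V c + \frac{-14 + c}{-22 + V}$)
$q{\left(-2 - -3,-9 \right)} v{\left(-84,-17 \right)} = \left(-2\right) \left(-9\right) \frac{-14 - 84 - 84 \left(-17\right)^{2} - \left(-374\right) \left(-84\right)}{-22 - 17} = 18 \frac{-14 - 84 - 24276 - 31416}{-39} = 18 \left(- \frac{-14 - 84 - 24276 - 31416}{39}\right) = 18 \left(\left(- \frac{1}{39}\right) \left(-55790\right)\right) = 18 \cdot \frac{55790}{39} = \frac{334740}{13}$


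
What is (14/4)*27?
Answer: 189/2 ≈ 94.500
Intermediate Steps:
(14/4)*27 = ((¼)*14)*27 = (7/2)*27 = 189/2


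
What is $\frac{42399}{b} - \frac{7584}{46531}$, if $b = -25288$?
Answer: $- \frac{27400659}{14894632} \approx -1.8396$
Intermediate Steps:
$\frac{42399}{b} - \frac{7584}{46531} = \frac{42399}{-25288} - \frac{7584}{46531} = 42399 \left(- \frac{1}{25288}\right) - \frac{96}{589} = - \frac{42399}{25288} - \frac{96}{589} = - \frac{27400659}{14894632}$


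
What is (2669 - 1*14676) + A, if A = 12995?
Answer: 988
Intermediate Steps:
(2669 - 1*14676) + A = (2669 - 1*14676) + 12995 = (2669 - 14676) + 12995 = -12007 + 12995 = 988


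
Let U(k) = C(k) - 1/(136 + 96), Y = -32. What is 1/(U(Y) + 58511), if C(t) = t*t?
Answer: 232/13812119 ≈ 1.6797e-5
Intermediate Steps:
C(t) = t²
U(k) = -1/232 + k² (U(k) = k² - 1/(136 + 96) = k² - 1/232 = -1/232 + k²)
1/(U(Y) + 58511) = 1/((-1/232 + (-32)²) + 58511) = 1/((-1/232 + 1024) + 58511) = 1/(237567/232 + 58511) = 1/(13812119/232) = 232/13812119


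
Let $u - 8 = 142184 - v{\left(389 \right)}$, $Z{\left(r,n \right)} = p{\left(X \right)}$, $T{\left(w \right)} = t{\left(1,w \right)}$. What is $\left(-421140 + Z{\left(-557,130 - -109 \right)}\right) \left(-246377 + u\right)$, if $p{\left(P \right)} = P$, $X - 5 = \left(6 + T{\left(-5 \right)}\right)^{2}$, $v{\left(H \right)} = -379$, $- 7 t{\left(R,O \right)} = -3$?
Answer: $\frac{2141890443540}{49} \approx 4.3712 \cdot 10^{10}$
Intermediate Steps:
$t{\left(R,O \right)} = \frac{3}{7}$ ($t{\left(R,O \right)} = \left(- \frac{1}{7}\right) \left(-3\right) = \frac{3}{7}$)
$T{\left(w \right)} = \frac{3}{7}$
$X = \frac{2270}{49}$ ($X = 5 + \left(6 + \frac{3}{7}\right)^{2} = 5 + \left(\frac{45}{7}\right)^{2} = 5 + \frac{2025}{49} = \frac{2270}{49} \approx 46.327$)
$Z{\left(r,n \right)} = \frac{2270}{49}$
$u = 142571$ ($u = 8 + \left(142184 - -379\right) = 8 + \left(142184 + 379\right) = 8 + 142563 = 142571$)
$\left(-421140 + Z{\left(-557,130 - -109 \right)}\right) \left(-246377 + u\right) = \left(-421140 + \frac{2270}{49}\right) \left(-246377 + 142571\right) = \left(- \frac{20633590}{49}\right) \left(-103806\right) = \frac{2141890443540}{49}$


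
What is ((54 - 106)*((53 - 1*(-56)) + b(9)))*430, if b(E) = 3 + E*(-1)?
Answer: -2303080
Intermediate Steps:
b(E) = 3 - E
((54 - 106)*((53 - 1*(-56)) + b(9)))*430 = ((54 - 106)*((53 - 1*(-56)) + (3 - 1*9)))*430 = -52*((53 + 56) + (3 - 9))*430 = -52*(109 - 6)*430 = -52*103*430 = -5356*430 = -2303080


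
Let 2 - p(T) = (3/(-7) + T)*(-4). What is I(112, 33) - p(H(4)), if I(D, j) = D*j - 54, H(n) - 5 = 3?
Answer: 25268/7 ≈ 3609.7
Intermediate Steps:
H(n) = 8 (H(n) = 5 + 3 = 8)
I(D, j) = -54 + D*j
p(T) = 2/7 + 4*T (p(T) = 2 - (3/(-7) + T)*(-4) = 2 - (3*(-1/7) + T)*(-4) = 2 - (-3/7 + T)*(-4) = 2 - (12/7 - 4*T) = 2 + (-12/7 + 4*T) = 2/7 + 4*T)
I(112, 33) - p(H(4)) = (-54 + 112*33) - (2/7 + 4*8) = (-54 + 3696) - (2/7 + 32) = 3642 - 1*226/7 = 3642 - 226/7 = 25268/7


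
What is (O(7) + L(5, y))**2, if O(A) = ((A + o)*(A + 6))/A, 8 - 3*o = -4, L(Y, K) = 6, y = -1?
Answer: 34225/49 ≈ 698.47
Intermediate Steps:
o = 4 (o = 8/3 - 1/3*(-4) = 8/3 + 4/3 = 4)
O(A) = (4 + A)*(6 + A)/A (O(A) = ((A + 4)*(A + 6))/A = ((4 + A)*(6 + A))/A = (4 + A)*(6 + A)/A)
(O(7) + L(5, y))**2 = ((10 + 7 + 24/7) + 6)**2 = (143/7 + 6)**2 = (185/7)**2 = 34225/49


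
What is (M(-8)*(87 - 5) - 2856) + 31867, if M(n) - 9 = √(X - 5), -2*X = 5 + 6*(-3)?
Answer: 29749 + 41*√6 ≈ 29849.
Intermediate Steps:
X = 13/2 (X = -(5 + 6*(-3))/2 = -(5 - 18)/2 = -½*(-13) = 13/2 ≈ 6.5000)
M(n) = 9 + √6/2 (M(n) = 9 + √(13/2 - 5) = 9 + √(3/2) = 9 + √6/2)
(M(-8)*(87 - 5) - 2856) + 31867 = ((9 + √6/2)*(87 - 5) - 2856) + 31867 = ((9 + √6/2)*82 - 2856) + 31867 = ((738 + 41*√6) - 2856) + 31867 = (-2118 + 41*√6) + 31867 = 29749 + 41*√6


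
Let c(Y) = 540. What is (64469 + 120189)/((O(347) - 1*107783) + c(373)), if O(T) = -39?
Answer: -92329/53641 ≈ -1.7212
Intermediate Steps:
(64469 + 120189)/((O(347) - 1*107783) + c(373)) = (64469 + 120189)/((-39 - 1*107783) + 540) = 184658/((-39 - 107783) + 540) = 184658/(-107822 + 540) = 184658/(-107282) = 184658*(-1/107282) = -92329/53641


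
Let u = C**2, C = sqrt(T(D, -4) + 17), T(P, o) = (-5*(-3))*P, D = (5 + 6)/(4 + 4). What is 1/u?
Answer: 8/301 ≈ 0.026578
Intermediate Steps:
D = 11/8 ≈ 1.3750
T(P, o) = 15*P
C = sqrt(602)/4 (C = sqrt(15*(11/8) + 17) = sqrt(165/8 + 17) = sqrt(301/8) = sqrt(602)/4 ≈ 6.1339)
u = 301/8 (u = (sqrt(602)/4)**2 = 301/8 ≈ 37.625)
1/u = 1/(301/8) = 8/301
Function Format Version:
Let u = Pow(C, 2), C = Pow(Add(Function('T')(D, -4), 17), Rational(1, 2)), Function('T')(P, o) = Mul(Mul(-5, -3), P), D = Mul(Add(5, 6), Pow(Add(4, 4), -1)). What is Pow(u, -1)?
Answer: Rational(8, 301) ≈ 0.026578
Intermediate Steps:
D = Rational(11, 8) (D = Mul(11, Pow(8, -1)) = Mul(11, Rational(1, 8)) = Rational(11, 8) ≈ 1.3750)
Function('T')(P, o) = Mul(15, P)
C = Mul(Rational(1, 4), Pow(602, Rational(1, 2))) (C = Pow(Add(Mul(15, Rational(11, 8)), 17), Rational(1, 2)) = Pow(Add(Rational(165, 8), 17), Rational(1, 2)) = Pow(Rational(301, 8), Rational(1, 2)) = Mul(Rational(1, 4), Pow(602, Rational(1, 2))) ≈ 6.1339)
u = Rational(301, 8) (u = Pow(Mul(Rational(1, 4), Pow(602, Rational(1, 2))), 2) = Rational(301, 8) ≈ 37.625)
Pow(u, -1) = Pow(Rational(301, 8), -1) = Rational(8, 301)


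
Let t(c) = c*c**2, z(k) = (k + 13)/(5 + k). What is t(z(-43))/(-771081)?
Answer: -1125/1762948193 ≈ -6.3814e-7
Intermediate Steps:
z(k) = (13 + k)/(5 + k)
t(c) = c**3
t(z(-43))/(-771081) = ((13 - 43)/(5 - 43))**3/(-771081) = (-30/(-38))**3*(-1/771081) = (-1/38*(-30))**3*(-1/771081) = (15/19)**3*(-1/771081) = (3375/6859)*(-1/771081) = -1125/1762948193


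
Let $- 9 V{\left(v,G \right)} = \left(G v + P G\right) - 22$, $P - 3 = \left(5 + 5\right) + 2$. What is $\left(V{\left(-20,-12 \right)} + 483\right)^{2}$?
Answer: $\frac{18567481}{81} \approx 2.2923 \cdot 10^{5}$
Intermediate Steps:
$P = 15$ ($P = 3 + \left(\left(5 + 5\right) + 2\right) = 3 + \left(10 + 2\right) = 3 + 12 = 15$)
$V{\left(v,G \right)} = \frac{22}{9} - \frac{5 G}{3} - \frac{G v}{9}$ ($V{\left(v,G \right)} = - \frac{\left(G v + 15 G\right) - 22}{9} = - \frac{\left(15 G + G v\right) - 22}{9} = - \frac{-22 + 15 G + G v}{9} = \frac{22}{9} - \frac{5 G}{3} - \frac{G v}{9}$)
$\left(V{\left(-20,-12 \right)} + 483\right)^{2} = \left(\left(\frac{22}{9} - -20 - \left(- \frac{4}{3}\right) \left(-20\right)\right) + 483\right)^{2} = \left(\left(\frac{22}{9} + 20 - \frac{80}{3}\right) + 483\right)^{2} = \left(- \frac{38}{9} + 483\right)^{2} = \left(\frac{4309}{9}\right)^{2} = \frac{18567481}{81}$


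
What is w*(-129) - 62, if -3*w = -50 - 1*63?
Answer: -4921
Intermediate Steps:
w = 113/3 (w = -(-50 - 1*63)/3 = -(-50 - 63)/3 = -⅓*(-113) = 113/3 ≈ 37.667)
w*(-129) - 62 = (113/3)*(-129) - 62 = -4859 - 62 = -4921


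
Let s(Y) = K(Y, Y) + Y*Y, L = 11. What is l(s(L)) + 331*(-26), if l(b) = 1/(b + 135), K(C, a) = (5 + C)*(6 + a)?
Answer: -4543967/528 ≈ -8606.0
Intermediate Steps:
s(Y) = 30 + 2*Y**2 + 11*Y (s(Y) = (30 + 5*Y + 6*Y + Y*Y) + Y*Y = (30 + 5*Y + 6*Y + Y**2) + Y**2 = (30 + Y**2 + 11*Y) + Y**2 = 30 + 2*Y**2 + 11*Y)
l(b) = 1/(135 + b)
l(s(L)) + 331*(-26) = 1/(135 + (30 + 2*11**2 + 11*11)) + 331*(-26) = 1/(135 + (30 + 2*121 + 121)) - 8606 = 1/(135 + (30 + 242 + 121)) - 8606 = 1/(135 + 393) - 8606 = 1/528 - 8606 = -4543967/528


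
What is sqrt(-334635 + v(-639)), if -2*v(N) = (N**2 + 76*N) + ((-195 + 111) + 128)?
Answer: I*sqrt(2058142)/2 ≈ 717.31*I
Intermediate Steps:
v(N) = -22 - 38*N - N**2/2 (v(N) = -((N**2 + 76*N) + ((-195 + 111) + 128))/2 = -((N**2 + 76*N) + (-84 + 128))/2 = -((N**2 + 76*N) + 44)/2 = -(44 + N**2 + 76*N)/2 = -22 - 38*N - N**2/2)
sqrt(-334635 + v(-639)) = sqrt(-334635 + (-22 - 38*(-639) - 1/2*(-639)**2)) = sqrt(-334635 + (-22 + 24282 - 1/2*408321)) = sqrt(-334635 + (-22 + 24282 - 408321/2)) = sqrt(-334635 - 359801/2) = sqrt(-1029071/2) = I*sqrt(2058142)/2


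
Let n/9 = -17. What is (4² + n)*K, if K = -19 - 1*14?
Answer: 4521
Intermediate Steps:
n = -153 (n = 9*(-17) = -153)
K = -33 (K = -19 - 14 = -33)
(4² + n)*K = (4² - 153)*(-33) = (16 - 153)*(-33) = -137*(-33) = 4521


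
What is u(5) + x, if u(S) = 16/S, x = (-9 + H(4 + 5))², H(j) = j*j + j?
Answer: 32821/5 ≈ 6564.2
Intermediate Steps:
H(j) = j + j² (H(j) = j² + j = j + j²)
x = 6561 (x = (-9 + (4 + 5)*(1 + (4 + 5)))² = (-9 + 9*(1 + 9))² = (-9 + 9*10)² = (-9 + 90)² = 81² = 6561)
u(5) + x = 16/5 + 6561 = 32821/5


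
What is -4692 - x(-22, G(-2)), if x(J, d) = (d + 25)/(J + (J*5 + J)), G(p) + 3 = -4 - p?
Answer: -361274/77 ≈ -4691.9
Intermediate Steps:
G(p) = -7 - p (G(p) = -3 + (-4 - p) = -7 - p)
x(J, d) = (25 + d)/(7*J) (x(J, d) = (25 + d)/(J + (5*J + J)) = (25 + d)/(J + 6*J) = (25 + d)/((7*J)) = (25 + d)*(1/(7*J)) = (25 + d)/(7*J))
-4692 - x(-22, G(-2)) = -4692 - (25 + (-7 - 1*(-2)))/(7*(-22)) = -4692 - (-1)*(25 + (-7 + 2))/(7*22) = -4692 - (-1)*(25 - 5)/(7*22) = -4692 - (-1)*20/(7*22) = -4692 - 1*(-10/77) = -4692 + 10/77 = -361274/77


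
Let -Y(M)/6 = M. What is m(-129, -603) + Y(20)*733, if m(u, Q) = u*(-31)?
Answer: -83961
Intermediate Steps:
m(u, Q) = -31*u
Y(M) = -6*M
m(-129, -603) + Y(20)*733 = -31*(-129) - 6*20*733 = 3999 - 120*733 = 3999 - 87960 = -83961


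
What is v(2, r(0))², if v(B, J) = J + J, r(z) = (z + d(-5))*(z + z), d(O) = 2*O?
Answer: 0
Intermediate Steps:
r(z) = 2*z*(-10 + z) (r(z) = (z + 2*(-5))*(z + z) = (z - 10)*(2*z) = (-10 + z)*(2*z) = 2*z*(-10 + z))
v(B, J) = 2*J
v(2, r(0))² = (2*(2*0*(-10 + 0)))² = (2*(2*0*(-10)))² = (2*0)² = 0² = 0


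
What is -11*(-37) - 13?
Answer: 394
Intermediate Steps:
-11*(-37) - 13 = 407 - 13 = 394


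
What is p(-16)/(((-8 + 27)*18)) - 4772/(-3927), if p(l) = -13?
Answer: 526991/447678 ≈ 1.1772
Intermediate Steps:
p(-16)/(((-8 + 27)*18)) - 4772/(-3927) = -13*1/(18*(-8 + 27)) - 4772/(-3927) = -13/(19*18) - 4772*(-1/3927) = -13/342 + 4772/3927 = 526991/447678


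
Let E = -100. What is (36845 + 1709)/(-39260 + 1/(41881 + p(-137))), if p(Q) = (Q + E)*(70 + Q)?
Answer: -2226879040/2267657599 ≈ -0.98202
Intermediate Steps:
p(Q) = (-100 + Q)*(70 + Q) (p(Q) = (Q - 100)*(70 + Q) = (-100 + Q)*(70 + Q))
(36845 + 1709)/(-39260 + 1/(41881 + p(-137))) = (36845 + 1709)/(-39260 + 1/(41881 + (-7000 + (-137)**2 - 30*(-137)))) = 38554/(-39260 + 1/(41881 + (-7000 + 18769 + 4110))) = 38554/(-39260 + 1/(41881 + 15879)) = 38554/(-39260 + 1/57760) = 38554/(-2267657599/57760) = 38554*(-57760/2267657599) = -2226879040/2267657599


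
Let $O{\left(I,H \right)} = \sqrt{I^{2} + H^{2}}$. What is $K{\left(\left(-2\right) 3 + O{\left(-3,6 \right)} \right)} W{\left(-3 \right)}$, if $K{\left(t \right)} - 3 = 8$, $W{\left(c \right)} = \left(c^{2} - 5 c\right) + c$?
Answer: $231$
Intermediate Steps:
$O{\left(I,H \right)} = \sqrt{H^{2} + I^{2}}$
$W{\left(c \right)} = c^{2} - 4 c$
$K{\left(t \right)} = 11$ ($K{\left(t \right)} = 3 + 8 = 11$)
$K{\left(\left(-2\right) 3 + O{\left(-3,6 \right)} \right)} W{\left(-3 \right)} = 11 \left(- 3 \left(-4 - 3\right)\right) = 11 \left(\left(-3\right) \left(-7\right)\right) = 11 \cdot 21 = 231$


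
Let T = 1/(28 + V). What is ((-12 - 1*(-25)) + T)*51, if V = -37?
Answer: 1972/3 ≈ 657.33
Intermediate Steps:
T = -1/9 (T = 1/(28 - 37) = 1/(-9) = -1/9 ≈ -0.11111)
((-12 - 1*(-25)) + T)*51 = ((-12 - 1*(-25)) - 1/9)*51 = ((-12 + 25) - 1/9)*51 = (13 - 1/9)*51 = (116/9)*51 = 1972/3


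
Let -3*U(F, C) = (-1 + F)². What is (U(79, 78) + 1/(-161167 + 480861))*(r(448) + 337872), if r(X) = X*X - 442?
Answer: -174446745680877/159847 ≈ -1.0913e+9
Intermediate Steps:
r(X) = -442 + X² (r(X) = X² - 442 = -442 + X²)
U(F, C) = -(-1 + F)²/3
(U(79, 78) + 1/(-161167 + 480861))*(r(448) + 337872) = (-(-1 + 79)²/3 + 1/(-161167 + 480861))*((-442 + 448²) + 337872) = (-⅓*78² + 1/319694)*((-442 + 200704) + 337872) = (-⅓*6084 + 1/319694)*(200262 + 337872) = (-2028 + 1/319694)*538134 = -648339431/319694*538134 = -174446745680877/159847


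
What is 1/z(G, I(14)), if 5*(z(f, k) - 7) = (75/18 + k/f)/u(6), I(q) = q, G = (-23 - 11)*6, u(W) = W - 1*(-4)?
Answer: 2550/18059 ≈ 0.14120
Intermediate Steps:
u(W) = 4 + W (u(W) = W + 4 = 4 + W)
G = -204 (G = -34*6 = -204)
z(f, k) = 85/12 + k/(50*f) (z(f, k) = 7 + ((75/18 + k/f)/(4 + 6))/5 = 7 + ((75*(1/18) + k/f)/10)/5 = 7 + ((25/6 + k/f)*(⅒))/5 = 7 + (5/12 + k/(10*f))/5 = 7 + (1/12 + k/(50*f)) = 85/12 + k/(50*f))
1/z(G, I(14)) = 1/(85/12 + (1/50)*14/(-204)) = 1/(85/12 + (1/50)*14*(-1/204)) = 1/(85/12 - 7/5100) = 1/(18059/2550) = 2550/18059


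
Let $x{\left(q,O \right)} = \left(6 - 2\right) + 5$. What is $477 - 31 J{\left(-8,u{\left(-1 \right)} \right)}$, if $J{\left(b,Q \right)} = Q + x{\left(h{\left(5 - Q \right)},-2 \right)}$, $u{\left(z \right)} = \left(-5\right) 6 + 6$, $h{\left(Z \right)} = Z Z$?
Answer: $942$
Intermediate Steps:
$h{\left(Z \right)} = Z^{2}$
$x{\left(q,O \right)} = 9$ ($x{\left(q,O \right)} = 4 + 5 = 9$)
$u{\left(z \right)} = -24$ ($u{\left(z \right)} = -30 + 6 = -24$)
$J{\left(b,Q \right)} = 9 + Q$ ($J{\left(b,Q \right)} = Q + 9 = 9 + Q$)
$477 - 31 J{\left(-8,u{\left(-1 \right)} \right)} = 477 - 31 \left(9 - 24\right) = 477 - -465 = 477 + 465 = 942$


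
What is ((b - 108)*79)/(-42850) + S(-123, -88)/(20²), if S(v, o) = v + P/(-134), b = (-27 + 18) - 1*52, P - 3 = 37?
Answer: 76459/22967600 ≈ 0.0033290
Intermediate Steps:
P = 40 (P = 3 + 37 = 40)
b = -61 (b = -9 - 52 = -61)
S(v, o) = -20/67 + v (S(v, o) = v + 40/(-134) = v + 40*(-1/134) = v - 20/67 = -20/67 + v)
((b - 108)*79)/(-42850) + S(-123, -88)/(20²) = ((-61 - 108)*79)/(-42850) + (-20/67 - 123)/(20²) = -169*79*(-1/42850) - 8261/67/400 = -13351*(-1/42850) - 8261/67*1/400 = 13351/42850 - 8261/26800 = 76459/22967600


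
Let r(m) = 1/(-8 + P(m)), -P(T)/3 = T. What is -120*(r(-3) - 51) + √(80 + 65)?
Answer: 6000 + √145 ≈ 6012.0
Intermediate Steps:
P(T) = -3*T
r(m) = 1/(-8 - 3*m)
-120*(r(-3) - 51) + √(80 + 65) = -120*(-1/(8 + 3*(-3)) - 51) + √(80 + 65) = -120*(-1/(8 - 9) - 51) + √145 = -120*(-1/(-1) - 51) + √145 = -120*(-1*(-1) - 51) + √145 = -120*(1 - 51) + √145 = -120*(-50) + √145 = 6000 + √145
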